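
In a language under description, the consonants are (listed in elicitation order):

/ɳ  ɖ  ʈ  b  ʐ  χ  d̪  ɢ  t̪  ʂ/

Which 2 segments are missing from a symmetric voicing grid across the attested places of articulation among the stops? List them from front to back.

place of articulation  voiceless  voiced  
bilabial          —         b       
dental            t̪        d̪      
retroflex         ʈ         ɖ       
uvular            —         ɢ       
Gaps, from front to back: bilabial lacks voiceless (/p/); uvular lacks voiceless (/q/).

/p/, /q/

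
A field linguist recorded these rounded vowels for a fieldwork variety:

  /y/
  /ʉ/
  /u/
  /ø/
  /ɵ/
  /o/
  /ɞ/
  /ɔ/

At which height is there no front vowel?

height            front     central   back    
high              y         ʉ         u       
high-mid          ø         ɵ         o       
low-mid           —         ɞ         ɔ       
Every height has a front member except low-mid, where /œ/ would be expected.

low-mid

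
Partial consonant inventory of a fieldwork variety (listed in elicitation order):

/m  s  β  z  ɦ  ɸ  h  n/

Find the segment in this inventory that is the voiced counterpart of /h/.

/ɦ/

/h/ is a voiceless glottal fricative.
The voiced counterpart is a voiced glottal fricative — in this inventory, /ɦ/.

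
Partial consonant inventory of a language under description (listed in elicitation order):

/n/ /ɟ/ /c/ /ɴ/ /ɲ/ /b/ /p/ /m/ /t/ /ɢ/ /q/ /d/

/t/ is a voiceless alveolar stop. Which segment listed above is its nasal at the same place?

/n/

The nasal at the same place is an alveolar nasal — in this inventory, /n/.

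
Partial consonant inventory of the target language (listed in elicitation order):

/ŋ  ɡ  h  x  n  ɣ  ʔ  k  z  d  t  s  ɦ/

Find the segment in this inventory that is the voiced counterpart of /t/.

/d/

/t/ is a voiceless alveolar stop.
The voiced counterpart is a voiced alveolar stop — in this inventory, /d/.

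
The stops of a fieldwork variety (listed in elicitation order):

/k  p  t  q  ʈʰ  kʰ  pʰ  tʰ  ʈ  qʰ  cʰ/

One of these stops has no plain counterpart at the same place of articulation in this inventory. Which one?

Bilabial: /p/ ~ /pʰ/
Alveolar: /t/ ~ /tʰ/
Retroflex: /ʈ/ ~ /ʈʰ/
Velar: /k/ ~ /kʰ/
Uvular: /q/ ~ /qʰ/
Palatal: only /cʰ/ (aspirated); no plain partner.
So /cʰ/ is the unpaired segment.

/cʰ/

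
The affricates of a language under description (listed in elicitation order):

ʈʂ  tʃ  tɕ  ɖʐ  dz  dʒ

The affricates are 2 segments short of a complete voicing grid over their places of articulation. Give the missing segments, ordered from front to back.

alveolar: voiceless —, voiced /dz/.
postalveolar: voiceless /tʃ/, voiced /dʒ/.
retroflex: voiceless /ʈʂ/, voiced /ɖʐ/.
alveolo-palatal: voiceless /tɕ/, voiced —.
Gaps, from front to back: alveolar lacks voiceless (/ts/); alveolo-palatal lacks voiced (/dʑ/).

/ts/, /dʑ/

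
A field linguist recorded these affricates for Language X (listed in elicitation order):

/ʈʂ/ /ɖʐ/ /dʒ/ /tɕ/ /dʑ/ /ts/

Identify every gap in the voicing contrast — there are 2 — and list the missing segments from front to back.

alveolar: voiceless /ts/, voiced —.
postalveolar: voiceless —, voiced /dʒ/.
retroflex: voiceless /ʈʂ/, voiced /ɖʐ/.
alveolo-palatal: voiceless /tɕ/, voiced /dʑ/.
Gaps, from front to back: alveolar lacks voiced (/dz/); postalveolar lacks voiceless (/tʃ/).

/dz/, /tʃ/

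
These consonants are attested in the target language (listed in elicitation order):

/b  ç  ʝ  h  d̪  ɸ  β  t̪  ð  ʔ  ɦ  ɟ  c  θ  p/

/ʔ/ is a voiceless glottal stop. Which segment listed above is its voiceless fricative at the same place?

/h/

The voiceless fricative at the same place is a voiceless glottal fricative — in this inventory, /h/.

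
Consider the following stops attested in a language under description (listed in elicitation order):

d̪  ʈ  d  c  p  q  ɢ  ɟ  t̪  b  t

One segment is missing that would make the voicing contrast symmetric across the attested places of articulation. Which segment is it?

Voiceless: /p/ (bilabial), /t̪/ (dental), /t/ (alveolar), /ʈ/ (retroflex), /c/ (palatal), /q/ (uvular).
Voiced: /b/ (bilabial), /d̪/ (dental), /d/ (alveolar), /ɟ/ (palatal), /ɢ/ (uvular).
The retroflex row has no voiced member, so the gap is the voiced retroflex stop /ɖ/.

/ɖ/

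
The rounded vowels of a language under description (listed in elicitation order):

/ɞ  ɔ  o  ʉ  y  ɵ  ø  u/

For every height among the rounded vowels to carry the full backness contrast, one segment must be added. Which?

/œ/

Front: /y/ (high), /ø/ (high-mid).
Central: /ʉ/ (high), /ɵ/ (high-mid), /ɞ/ (low-mid).
Back: /u/ (high), /o/ (high-mid), /ɔ/ (low-mid).
The low-mid row has no front member, so the gap is the low-mid front rounded vowel /œ/.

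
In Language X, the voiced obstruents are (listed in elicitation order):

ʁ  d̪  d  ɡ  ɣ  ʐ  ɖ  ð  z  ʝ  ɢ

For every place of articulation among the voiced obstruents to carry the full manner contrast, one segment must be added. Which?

dental: stop /d̪/, fricative /ð/.
alveolar: stop /d/, fricative /z/.
retroflex: stop /ɖ/, fricative /ʐ/.
palatal: stop —, fricative /ʝ/.
velar: stop /ɡ/, fricative /ɣ/.
uvular: stop /ɢ/, fricative /ʁ/.
The palatal row has no stop member, so the gap is the palatal stop /ɟ/.

/ɟ/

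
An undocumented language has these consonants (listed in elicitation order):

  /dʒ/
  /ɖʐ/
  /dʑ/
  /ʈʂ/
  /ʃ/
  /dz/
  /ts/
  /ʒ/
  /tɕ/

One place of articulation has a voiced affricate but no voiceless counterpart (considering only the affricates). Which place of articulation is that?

Voiceless: /ts/ (alveolar), /ʈʂ/ (retroflex), /tɕ/ (alveolo-palatal).
Voiced: /dz/ (alveolar), /dʒ/ (postalveolar), /ɖʐ/ (retroflex), /dʑ/ (alveolo-palatal).
Every place of articulation has a voiceless member except postalveolar, where /tʃ/ would be expected.

postalveolar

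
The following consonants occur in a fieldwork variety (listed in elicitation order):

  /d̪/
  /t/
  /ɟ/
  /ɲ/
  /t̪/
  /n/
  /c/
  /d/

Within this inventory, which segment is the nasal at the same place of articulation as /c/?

/ɲ/

/c/ is a voiceless palatal stop.
The nasal at the same place is a palatal nasal — in this inventory, /ɲ/.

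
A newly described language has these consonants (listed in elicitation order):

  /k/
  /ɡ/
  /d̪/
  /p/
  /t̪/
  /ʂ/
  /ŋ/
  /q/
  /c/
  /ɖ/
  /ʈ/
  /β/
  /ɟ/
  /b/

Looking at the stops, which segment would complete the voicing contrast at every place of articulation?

/ɢ/

bilabial: voiceless /p/, voiced /b/.
dental: voiceless /t̪/, voiced /d̪/.
retroflex: voiceless /ʈ/, voiced /ɖ/.
palatal: voiceless /c/, voiced /ɟ/.
velar: voiceless /k/, voiced /ɡ/.
uvular: voiceless /q/, voiced —.
The uvular row has no voiced member, so the gap is the voiced uvular stop /ɢ/.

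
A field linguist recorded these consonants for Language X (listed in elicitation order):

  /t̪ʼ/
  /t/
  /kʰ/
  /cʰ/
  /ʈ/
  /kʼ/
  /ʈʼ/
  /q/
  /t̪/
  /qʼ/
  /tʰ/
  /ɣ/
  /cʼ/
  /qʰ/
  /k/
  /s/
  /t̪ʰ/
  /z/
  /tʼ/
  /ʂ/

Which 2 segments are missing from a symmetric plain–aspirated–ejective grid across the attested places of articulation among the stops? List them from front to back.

/ʈʰ/, /c/

place of articulation  plain     aspirated  ejective
dental            t̪        t̪ʰ       t̪ʼ     
alveolar          t         tʰ        tʼ      
retroflex         ʈ         —         ʈʼ      
palatal           —         cʰ        cʼ      
velar             k         kʰ        kʼ      
uvular            q         qʰ        qʼ      
Gaps, from front to back: retroflex lacks aspirated (/ʈʰ/); palatal lacks plain (/c/).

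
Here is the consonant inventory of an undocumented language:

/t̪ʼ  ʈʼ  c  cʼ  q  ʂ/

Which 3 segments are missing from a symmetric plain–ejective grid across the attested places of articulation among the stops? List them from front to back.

/t̪/, /ʈ/, /qʼ/

Plain: /c/ (palatal), /q/ (uvular).
Ejective: /t̪ʼ/ (dental), /ʈʼ/ (retroflex), /cʼ/ (palatal).
Gaps, from front to back: dental lacks plain (/t̪/); retroflex lacks plain (/ʈ/); uvular lacks ejective (/qʼ/).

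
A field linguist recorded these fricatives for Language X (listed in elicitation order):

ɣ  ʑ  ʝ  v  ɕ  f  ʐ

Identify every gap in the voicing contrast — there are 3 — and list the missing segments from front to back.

/ʂ/, /ç/, /x/

labiodental: voiceless /f/, voiced /v/.
retroflex: voiceless —, voiced /ʐ/.
alveolo-palatal: voiceless /ɕ/, voiced /ʑ/.
palatal: voiceless —, voiced /ʝ/.
velar: voiceless —, voiced /ɣ/.
Gaps, from front to back: retroflex lacks voiceless (/ʂ/); palatal lacks voiceless (/ç/); velar lacks voiceless (/x/).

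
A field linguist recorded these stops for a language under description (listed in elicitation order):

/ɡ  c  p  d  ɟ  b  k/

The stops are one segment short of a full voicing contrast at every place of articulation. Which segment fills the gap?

place of articulation  voiceless  voiced  
bilabial          p         b       
alveolar          —         d       
palatal           c         ɟ       
velar             k         ɡ       
The alveolar row has no voiceless member, so the gap is the voiceless alveolar stop /t/.

/t/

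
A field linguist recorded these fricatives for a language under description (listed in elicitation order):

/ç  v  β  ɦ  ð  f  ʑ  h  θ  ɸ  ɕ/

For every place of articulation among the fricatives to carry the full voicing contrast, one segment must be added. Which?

place of articulation  voiceless  voiced  
bilabial          ɸ         β       
labiodental       f         v       
dental            θ         ð       
alveolo-palatal   ɕ         ʑ       
palatal           ç         —       
glottal           h         ɦ       
The palatal row has no voiced member, so the gap is the voiced palatal fricative /ʝ/.

/ʝ/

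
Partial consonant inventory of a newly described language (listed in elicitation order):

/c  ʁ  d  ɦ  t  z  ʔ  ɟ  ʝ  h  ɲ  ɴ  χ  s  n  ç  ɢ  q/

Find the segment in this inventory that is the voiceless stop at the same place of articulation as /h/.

/ʔ/

/h/ is a voiceless glottal fricative.
The voiceless stop at the same place is a voiceless glottal stop — in this inventory, /ʔ/.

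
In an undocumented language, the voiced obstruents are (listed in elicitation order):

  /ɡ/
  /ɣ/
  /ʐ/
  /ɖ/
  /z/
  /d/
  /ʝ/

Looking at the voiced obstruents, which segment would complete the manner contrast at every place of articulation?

alveolar: stop /d/, fricative /z/.
retroflex: stop /ɖ/, fricative /ʐ/.
palatal: stop —, fricative /ʝ/.
velar: stop /ɡ/, fricative /ɣ/.
The palatal row has no stop member, so the gap is the palatal stop /ɟ/.

/ɟ/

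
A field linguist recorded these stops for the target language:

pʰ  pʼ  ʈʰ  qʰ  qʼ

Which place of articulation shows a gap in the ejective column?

retroflex

bilabial: aspirated /pʰ/, ejective /pʼ/.
retroflex: aspirated /ʈʰ/, ejective —.
uvular: aspirated /qʰ/, ejective /qʼ/.
Every place of articulation has an ejective member except retroflex, where /ʈʼ/ would be expected.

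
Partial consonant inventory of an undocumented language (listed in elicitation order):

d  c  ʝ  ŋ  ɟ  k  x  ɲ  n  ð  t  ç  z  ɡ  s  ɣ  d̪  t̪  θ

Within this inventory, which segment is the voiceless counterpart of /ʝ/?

/ʝ/ is a voiced palatal fricative.
The voiceless counterpart is a voiceless palatal fricative — in this inventory, /ç/.

/ç/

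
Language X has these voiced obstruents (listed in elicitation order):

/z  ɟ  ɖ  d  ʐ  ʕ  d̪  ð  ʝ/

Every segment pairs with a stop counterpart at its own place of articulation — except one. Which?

/ʕ/

Dental: /d̪/ ~ /ð/
Alveolar: /d/ ~ /z/
Retroflex: /ɖ/ ~ /ʐ/
Palatal: /ɟ/ ~ /ʝ/
Pharyngeal: only /ʕ/ (fricative); no stop partner.
So /ʕ/ is the unpaired segment.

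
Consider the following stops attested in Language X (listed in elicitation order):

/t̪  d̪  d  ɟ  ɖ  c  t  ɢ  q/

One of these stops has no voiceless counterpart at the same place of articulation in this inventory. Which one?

Dental: /t̪/ ~ /d̪/
Alveolar: /t/ ~ /d/
Palatal: /c/ ~ /ɟ/
Uvular: /q/ ~ /ɢ/
Retroflex: only /ɖ/ (voiced); no voiceless partner.
So /ɖ/ is the unpaired segment.

/ɖ/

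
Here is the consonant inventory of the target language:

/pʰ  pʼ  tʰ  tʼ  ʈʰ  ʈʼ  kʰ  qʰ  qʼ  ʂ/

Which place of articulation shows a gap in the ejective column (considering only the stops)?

place of articulation  aspirated  ejective
bilabial          pʰ        pʼ      
alveolar          tʰ        tʼ      
retroflex         ʈʰ        ʈʼ      
velar             kʰ        —       
uvular            qʰ        qʼ      
Every place of articulation has an ejective member except velar, where /kʼ/ would be expected.

velar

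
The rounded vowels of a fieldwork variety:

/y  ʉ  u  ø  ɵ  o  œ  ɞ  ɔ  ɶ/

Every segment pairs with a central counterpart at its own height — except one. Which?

High: /y/ ~ /ʉ/ ~ /u/
High-mid: /ø/ ~ /ɵ/ ~ /o/
Low-mid: /œ/ ~ /ɞ/ ~ /ɔ/
Low: only /ɶ/ (front); no central partner.
So /ɶ/ is the unpaired segment.

/ɶ/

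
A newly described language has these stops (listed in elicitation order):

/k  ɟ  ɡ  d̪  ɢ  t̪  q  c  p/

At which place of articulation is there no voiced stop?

bilabial

Voiceless: /p/ (bilabial), /t̪/ (dental), /c/ (palatal), /k/ (velar), /q/ (uvular).
Voiced: /d̪/ (dental), /ɟ/ (palatal), /ɡ/ (velar), /ɢ/ (uvular).
Every place of articulation has a voiced member except bilabial, where /b/ would be expected.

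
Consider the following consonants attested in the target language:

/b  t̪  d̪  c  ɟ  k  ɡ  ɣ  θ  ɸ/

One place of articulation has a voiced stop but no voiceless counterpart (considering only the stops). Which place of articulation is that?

bilabial: voiceless —, voiced /b/.
dental: voiceless /t̪/, voiced /d̪/.
palatal: voiceless /c/, voiced /ɟ/.
velar: voiceless /k/, voiced /ɡ/.
Every place of articulation has a voiceless member except bilabial, where /p/ would be expected.

bilabial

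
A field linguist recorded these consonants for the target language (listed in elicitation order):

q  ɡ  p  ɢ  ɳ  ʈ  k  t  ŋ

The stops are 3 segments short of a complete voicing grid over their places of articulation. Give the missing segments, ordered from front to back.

bilabial: voiceless /p/, voiced —.
alveolar: voiceless /t/, voiced —.
retroflex: voiceless /ʈ/, voiced —.
velar: voiceless /k/, voiced /ɡ/.
uvular: voiceless /q/, voiced /ɢ/.
Gaps, from front to back: bilabial lacks voiced (/b/); alveolar lacks voiced (/d/); retroflex lacks voiced (/ɖ/).

/b/, /d/, /ɖ/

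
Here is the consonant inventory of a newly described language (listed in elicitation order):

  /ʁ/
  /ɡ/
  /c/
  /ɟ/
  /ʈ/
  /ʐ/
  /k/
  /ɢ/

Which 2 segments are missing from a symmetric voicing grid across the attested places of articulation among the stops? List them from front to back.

retroflex: voiceless /ʈ/, voiced —.
palatal: voiceless /c/, voiced /ɟ/.
velar: voiceless /k/, voiced /ɡ/.
uvular: voiceless —, voiced /ɢ/.
Gaps, from front to back: retroflex lacks voiced (/ɖ/); uvular lacks voiceless (/q/).

/ɖ/, /q/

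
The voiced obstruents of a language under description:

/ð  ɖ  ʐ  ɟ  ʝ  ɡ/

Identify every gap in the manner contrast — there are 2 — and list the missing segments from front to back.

Stop: /ɖ/ (retroflex), /ɟ/ (palatal), /ɡ/ (velar).
Fricative: /ð/ (dental), /ʐ/ (retroflex), /ʝ/ (palatal).
Gaps, from front to back: dental lacks stop (/d̪/); velar lacks fricative (/ɣ/).

/d̪/, /ɣ/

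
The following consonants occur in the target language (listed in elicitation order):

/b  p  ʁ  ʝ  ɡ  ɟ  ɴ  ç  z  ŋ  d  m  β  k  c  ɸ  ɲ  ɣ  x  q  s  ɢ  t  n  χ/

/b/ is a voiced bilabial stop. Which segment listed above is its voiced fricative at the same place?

/β/

The voiced fricative at the same place is a voiced bilabial fricative — in this inventory, /β/.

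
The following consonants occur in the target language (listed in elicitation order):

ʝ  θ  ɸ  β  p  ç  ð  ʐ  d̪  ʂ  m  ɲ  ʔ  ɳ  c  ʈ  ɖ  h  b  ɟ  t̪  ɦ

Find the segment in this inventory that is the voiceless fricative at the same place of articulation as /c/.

/ç/

/c/ is a voiceless palatal stop.
The voiceless fricative at the same place is a voiceless palatal fricative — in this inventory, /ç/.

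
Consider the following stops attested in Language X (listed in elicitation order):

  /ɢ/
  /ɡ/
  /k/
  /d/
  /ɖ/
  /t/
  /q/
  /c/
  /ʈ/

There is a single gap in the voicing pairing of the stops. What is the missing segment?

/ɟ/

alveolar: voiceless /t/, voiced /d/.
retroflex: voiceless /ʈ/, voiced /ɖ/.
palatal: voiceless /c/, voiced —.
velar: voiceless /k/, voiced /ɡ/.
uvular: voiceless /q/, voiced /ɢ/.
The palatal row has no voiced member, so the gap is the voiced palatal stop /ɟ/.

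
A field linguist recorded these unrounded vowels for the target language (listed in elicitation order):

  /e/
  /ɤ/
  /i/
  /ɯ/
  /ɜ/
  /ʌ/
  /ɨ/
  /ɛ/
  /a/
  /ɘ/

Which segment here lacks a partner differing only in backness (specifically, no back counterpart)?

/a/

High: /i/ ~ /ɨ/ ~ /ɯ/
High-mid: /e/ ~ /ɘ/ ~ /ɤ/
Low-mid: /ɛ/ ~ /ɜ/ ~ /ʌ/
Low: only /a/ (front); no back partner.
So /a/ is the unpaired segment.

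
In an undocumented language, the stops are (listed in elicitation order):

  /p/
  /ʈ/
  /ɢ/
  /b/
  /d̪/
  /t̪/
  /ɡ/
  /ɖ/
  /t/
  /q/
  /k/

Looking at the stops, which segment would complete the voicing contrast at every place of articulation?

/d/

place of articulation  voiceless  voiced  
bilabial          p         b       
dental            t̪        d̪      
alveolar          t         —       
retroflex         ʈ         ɖ       
velar             k         ɡ       
uvular            q         ɢ       
The alveolar row has no voiced member, so the gap is the voiced alveolar stop /d/.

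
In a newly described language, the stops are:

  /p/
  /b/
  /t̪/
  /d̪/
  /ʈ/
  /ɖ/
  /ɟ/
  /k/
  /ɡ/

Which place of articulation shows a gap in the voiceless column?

Voiceless: /p/ (bilabial), /t̪/ (dental), /ʈ/ (retroflex), /k/ (velar).
Voiced: /b/ (bilabial), /d̪/ (dental), /ɖ/ (retroflex), /ɟ/ (palatal), /ɡ/ (velar).
Every place of articulation has a voiceless member except palatal, where /c/ would be expected.

palatal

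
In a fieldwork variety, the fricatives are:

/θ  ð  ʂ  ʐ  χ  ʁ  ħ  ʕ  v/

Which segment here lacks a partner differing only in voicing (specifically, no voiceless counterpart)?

Dental: /θ/ ~ /ð/
Retroflex: /ʂ/ ~ /ʐ/
Uvular: /χ/ ~ /ʁ/
Pharyngeal: /ħ/ ~ /ʕ/
Labiodental: only /v/ (voiced); no voiceless partner.
So /v/ is the unpaired segment.

/v/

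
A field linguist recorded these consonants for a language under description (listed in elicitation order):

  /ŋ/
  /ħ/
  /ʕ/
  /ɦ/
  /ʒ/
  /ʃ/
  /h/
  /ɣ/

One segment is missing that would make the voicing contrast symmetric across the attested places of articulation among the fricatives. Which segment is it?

place of articulation  voiceless  voiced  
postalveolar      ʃ         ʒ       
velar             —         ɣ       
pharyngeal        ħ         ʕ       
glottal           h         ɦ       
The velar row has no voiceless member, so the gap is the voiceless velar fricative /x/.

/x/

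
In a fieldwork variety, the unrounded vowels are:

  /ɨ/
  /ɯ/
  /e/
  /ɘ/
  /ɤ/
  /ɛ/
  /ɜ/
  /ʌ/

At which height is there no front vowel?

Front: /e/ (high-mid), /ɛ/ (low-mid).
Central: /ɨ/ (high), /ɘ/ (high-mid), /ɜ/ (low-mid).
Back: /ɯ/ (high), /ɤ/ (high-mid), /ʌ/ (low-mid).
Every height has a front member except high, where /i/ would be expected.

high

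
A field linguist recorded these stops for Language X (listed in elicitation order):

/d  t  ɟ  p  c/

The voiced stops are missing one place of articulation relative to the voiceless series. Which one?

bilabial: voiceless /p/, voiced —.
alveolar: voiceless /t/, voiced /d/.
palatal: voiceless /c/, voiced /ɟ/.
Every place of articulation has a voiced member except bilabial, where /b/ would be expected.

bilabial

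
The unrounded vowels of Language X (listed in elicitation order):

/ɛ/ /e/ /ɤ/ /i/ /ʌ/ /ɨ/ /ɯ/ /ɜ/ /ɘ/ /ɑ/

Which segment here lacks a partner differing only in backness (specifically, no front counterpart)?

High: /i/ ~ /ɨ/ ~ /ɯ/
High-mid: /e/ ~ /ɘ/ ~ /ɤ/
Low-mid: /ɛ/ ~ /ɜ/ ~ /ʌ/
Low: only /ɑ/ (back); no front partner.
So /ɑ/ is the unpaired segment.

/ɑ/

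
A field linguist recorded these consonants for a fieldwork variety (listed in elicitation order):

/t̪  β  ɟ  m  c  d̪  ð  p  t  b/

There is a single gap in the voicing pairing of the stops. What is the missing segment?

Voiceless: /p/ (bilabial), /t̪/ (dental), /t/ (alveolar), /c/ (palatal).
Voiced: /b/ (bilabial), /d̪/ (dental), /ɟ/ (palatal).
The alveolar row has no voiced member, so the gap is the voiced alveolar stop /d/.

/d/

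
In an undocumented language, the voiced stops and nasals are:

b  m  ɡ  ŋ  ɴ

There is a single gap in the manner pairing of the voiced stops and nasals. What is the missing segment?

/ɢ/

place of articulation  oral stop  nasal   
bilabial          b         m       
velar             ɡ         ŋ       
uvular            —         ɴ       
The uvular row has no oral stop member, so the gap is the uvular oral stop /ɢ/.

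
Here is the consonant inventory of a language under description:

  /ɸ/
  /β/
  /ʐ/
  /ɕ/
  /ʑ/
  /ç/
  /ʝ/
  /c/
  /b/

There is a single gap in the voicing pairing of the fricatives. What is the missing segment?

Voiceless: /ɸ/ (bilabial), /ɕ/ (alveolo-palatal), /ç/ (palatal).
Voiced: /β/ (bilabial), /ʐ/ (retroflex), /ʑ/ (alveolo-palatal), /ʝ/ (palatal).
The retroflex row has no voiceless member, so the gap is the voiceless retroflex fricative /ʂ/.

/ʂ/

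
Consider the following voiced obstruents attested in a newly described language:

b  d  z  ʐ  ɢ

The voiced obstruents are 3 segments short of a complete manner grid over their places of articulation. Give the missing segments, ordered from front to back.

Stop: /b/ (bilabial), /d/ (alveolar), /ɢ/ (uvular).
Fricative: /z/ (alveolar), /ʐ/ (retroflex).
Gaps, from front to back: bilabial lacks fricative (/β/); retroflex lacks stop (/ɖ/); uvular lacks fricative (/ʁ/).

/β/, /ɖ/, /ʁ/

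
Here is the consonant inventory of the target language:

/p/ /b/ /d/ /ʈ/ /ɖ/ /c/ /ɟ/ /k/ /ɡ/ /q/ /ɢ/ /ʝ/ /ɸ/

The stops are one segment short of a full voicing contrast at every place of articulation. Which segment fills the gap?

place of articulation  voiceless  voiced  
bilabial          p         b       
alveolar          —         d       
retroflex         ʈ         ɖ       
palatal           c         ɟ       
velar             k         ɡ       
uvular            q         ɢ       
The alveolar row has no voiceless member, so the gap is the voiceless alveolar stop /t/.

/t/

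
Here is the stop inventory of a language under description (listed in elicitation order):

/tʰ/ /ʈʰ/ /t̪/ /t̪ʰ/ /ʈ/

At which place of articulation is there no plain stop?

place of articulation  plain     aspirated
dental            t̪        t̪ʰ     
alveolar          —         tʰ      
retroflex         ʈ         ʈʰ      
Every place of articulation has a plain member except alveolar, where /t/ would be expected.

alveolar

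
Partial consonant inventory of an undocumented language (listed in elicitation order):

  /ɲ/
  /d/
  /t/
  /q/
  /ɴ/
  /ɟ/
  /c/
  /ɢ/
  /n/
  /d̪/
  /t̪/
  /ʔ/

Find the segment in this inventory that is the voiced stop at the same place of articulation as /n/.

/n/ is an alveolar nasal.
The voiced stop at the same place is a voiced alveolar stop — in this inventory, /d/.

/d/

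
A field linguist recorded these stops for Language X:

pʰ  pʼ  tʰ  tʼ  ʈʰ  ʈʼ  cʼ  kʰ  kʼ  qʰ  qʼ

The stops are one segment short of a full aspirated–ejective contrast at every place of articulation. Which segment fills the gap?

/cʰ/

place of articulation  aspirated  ejective
bilabial          pʰ        pʼ      
alveolar          tʰ        tʼ      
retroflex         ʈʰ        ʈʼ      
palatal           —         cʼ      
velar             kʰ        kʼ      
uvular            qʰ        qʼ      
The palatal row has no aspirated member, so the gap is the aspirated palatal stop /cʰ/.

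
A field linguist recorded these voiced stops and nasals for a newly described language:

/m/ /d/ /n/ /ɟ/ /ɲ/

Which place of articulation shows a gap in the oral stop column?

Oral stop: /d/ (alveolar), /ɟ/ (palatal).
Nasal: /m/ (bilabial), /n/ (alveolar), /ɲ/ (palatal).
Every place of articulation has an oral stop member except bilabial, where /b/ would be expected.

bilabial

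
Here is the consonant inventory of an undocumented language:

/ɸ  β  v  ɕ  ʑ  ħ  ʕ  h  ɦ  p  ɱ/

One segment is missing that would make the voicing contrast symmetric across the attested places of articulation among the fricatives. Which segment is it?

bilabial: voiceless /ɸ/, voiced /β/.
labiodental: voiceless —, voiced /v/.
alveolo-palatal: voiceless /ɕ/, voiced /ʑ/.
pharyngeal: voiceless /ħ/, voiced /ʕ/.
glottal: voiceless /h/, voiced /ɦ/.
The labiodental row has no voiceless member, so the gap is the voiceless labiodental fricative /f/.

/f/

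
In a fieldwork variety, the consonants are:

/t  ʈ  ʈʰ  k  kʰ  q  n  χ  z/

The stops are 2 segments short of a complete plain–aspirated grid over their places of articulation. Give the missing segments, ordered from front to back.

Plain: /t/ (alveolar), /ʈ/ (retroflex), /k/ (velar), /q/ (uvular).
Aspirated: /ʈʰ/ (retroflex), /kʰ/ (velar).
Gaps, from front to back: alveolar lacks aspirated (/tʰ/); uvular lacks aspirated (/qʰ/).

/tʰ/, /qʰ/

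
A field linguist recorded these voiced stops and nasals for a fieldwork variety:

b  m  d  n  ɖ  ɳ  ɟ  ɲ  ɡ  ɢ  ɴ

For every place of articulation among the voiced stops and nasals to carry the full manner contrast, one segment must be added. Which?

bilabial: oral stop /b/, nasal /m/.
alveolar: oral stop /d/, nasal /n/.
retroflex: oral stop /ɖ/, nasal /ɳ/.
palatal: oral stop /ɟ/, nasal /ɲ/.
velar: oral stop /ɡ/, nasal —.
uvular: oral stop /ɢ/, nasal /ɴ/.
The velar row has no nasal member, so the gap is the velar nasal /ŋ/.

/ŋ/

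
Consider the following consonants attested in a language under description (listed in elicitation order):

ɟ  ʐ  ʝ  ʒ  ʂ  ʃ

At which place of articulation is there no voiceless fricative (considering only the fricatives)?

place of articulation  voiceless  voiced  
postalveolar      ʃ         ʒ       
retroflex         ʂ         ʐ       
palatal           —         ʝ       
Every place of articulation has a voiceless member except palatal, where /ç/ would be expected.

palatal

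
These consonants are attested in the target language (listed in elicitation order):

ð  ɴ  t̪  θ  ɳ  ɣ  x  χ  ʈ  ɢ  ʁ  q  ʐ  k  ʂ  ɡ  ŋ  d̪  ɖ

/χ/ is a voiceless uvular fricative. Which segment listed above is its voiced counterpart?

/ʁ/

The voiced counterpart is a voiced uvular fricative — in this inventory, /ʁ/.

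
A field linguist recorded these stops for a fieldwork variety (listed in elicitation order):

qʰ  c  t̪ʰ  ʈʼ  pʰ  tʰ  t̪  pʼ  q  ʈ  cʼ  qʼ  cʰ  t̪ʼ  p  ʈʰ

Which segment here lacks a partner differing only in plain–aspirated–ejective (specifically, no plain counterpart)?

/tʰ/

Bilabial: /p/ ~ /pʰ/ ~ /pʼ/
Dental: /t̪/ ~ /t̪ʰ/ ~ /t̪ʼ/
Retroflex: /ʈ/ ~ /ʈʰ/ ~ /ʈʼ/
Palatal: /c/ ~ /cʰ/ ~ /cʼ/
Uvular: /q/ ~ /qʰ/ ~ /qʼ/
Alveolar: only /tʰ/ (aspirated); no plain partner.
So /tʰ/ is the unpaired segment.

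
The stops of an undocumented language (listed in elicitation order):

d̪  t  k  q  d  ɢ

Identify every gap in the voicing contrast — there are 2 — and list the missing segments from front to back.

place of articulation  voiceless  voiced  
dental            —         d̪      
alveolar          t         d       
velar             k         —       
uvular            q         ɢ       
Gaps, from front to back: dental lacks voiceless (/t̪/); velar lacks voiced (/ɡ/).

/t̪/, /ɡ/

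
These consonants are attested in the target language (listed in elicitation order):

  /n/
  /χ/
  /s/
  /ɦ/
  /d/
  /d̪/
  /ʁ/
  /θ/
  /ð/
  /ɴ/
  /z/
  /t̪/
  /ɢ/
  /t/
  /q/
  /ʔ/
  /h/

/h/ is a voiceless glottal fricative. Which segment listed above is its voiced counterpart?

/ɦ/

The voiced counterpart is a voiced glottal fricative — in this inventory, /ɦ/.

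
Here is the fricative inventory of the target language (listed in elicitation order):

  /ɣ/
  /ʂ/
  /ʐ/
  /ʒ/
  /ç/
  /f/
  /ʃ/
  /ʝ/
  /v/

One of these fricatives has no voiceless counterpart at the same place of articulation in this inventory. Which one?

Labiodental: /f/ ~ /v/
Postalveolar: /ʃ/ ~ /ʒ/
Retroflex: /ʂ/ ~ /ʐ/
Palatal: /ç/ ~ /ʝ/
Velar: only /ɣ/ (voiced); no voiceless partner.
So /ɣ/ is the unpaired segment.

/ɣ/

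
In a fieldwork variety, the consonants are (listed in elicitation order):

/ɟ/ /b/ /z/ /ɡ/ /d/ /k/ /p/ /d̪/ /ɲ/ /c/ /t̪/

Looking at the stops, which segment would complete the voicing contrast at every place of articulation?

Voiceless: /p/ (bilabial), /t̪/ (dental), /c/ (palatal), /k/ (velar).
Voiced: /b/ (bilabial), /d̪/ (dental), /d/ (alveolar), /ɟ/ (palatal), /ɡ/ (velar).
The alveolar row has no voiceless member, so the gap is the voiceless alveolar stop /t/.

/t/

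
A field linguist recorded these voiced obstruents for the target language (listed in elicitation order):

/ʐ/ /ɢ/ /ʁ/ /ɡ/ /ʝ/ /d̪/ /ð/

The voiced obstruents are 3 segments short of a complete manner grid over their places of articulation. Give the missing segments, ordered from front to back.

dental: stop /d̪/, fricative /ð/.
retroflex: stop —, fricative /ʐ/.
palatal: stop —, fricative /ʝ/.
velar: stop /ɡ/, fricative —.
uvular: stop /ɢ/, fricative /ʁ/.
Gaps, from front to back: retroflex lacks stop (/ɖ/); palatal lacks stop (/ɟ/); velar lacks fricative (/ɣ/).

/ɖ/, /ɟ/, /ɣ/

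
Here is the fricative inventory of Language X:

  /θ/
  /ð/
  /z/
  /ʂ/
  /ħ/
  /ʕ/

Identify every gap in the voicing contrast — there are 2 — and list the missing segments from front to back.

/s/, /ʐ/

place of articulation  voiceless  voiced  
dental            θ         ð       
alveolar          —         z       
retroflex         ʂ         —       
pharyngeal        ħ         ʕ       
Gaps, from front to back: alveolar lacks voiceless (/s/); retroflex lacks voiced (/ʐ/).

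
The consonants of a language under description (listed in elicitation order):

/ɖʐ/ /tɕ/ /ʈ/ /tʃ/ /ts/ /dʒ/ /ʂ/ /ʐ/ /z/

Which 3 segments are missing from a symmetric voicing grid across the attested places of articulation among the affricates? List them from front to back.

/dz/, /ʈʂ/, /dʑ/

Voiceless: /ts/ (alveolar), /tʃ/ (postalveolar), /tɕ/ (alveolo-palatal).
Voiced: /dʒ/ (postalveolar), /ɖʐ/ (retroflex).
Gaps, from front to back: alveolar lacks voiced (/dz/); retroflex lacks voiceless (/ʈʂ/); alveolo-palatal lacks voiced (/dʑ/).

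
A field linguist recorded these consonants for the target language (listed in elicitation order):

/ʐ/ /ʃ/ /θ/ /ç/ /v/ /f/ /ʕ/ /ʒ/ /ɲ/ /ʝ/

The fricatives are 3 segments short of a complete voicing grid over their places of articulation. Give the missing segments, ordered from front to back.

labiodental: voiceless /f/, voiced /v/.
dental: voiceless /θ/, voiced —.
postalveolar: voiceless /ʃ/, voiced /ʒ/.
retroflex: voiceless —, voiced /ʐ/.
palatal: voiceless /ç/, voiced /ʝ/.
pharyngeal: voiceless —, voiced /ʕ/.
Gaps, from front to back: dental lacks voiced (/ð/); retroflex lacks voiceless (/ʂ/); pharyngeal lacks voiceless (/ħ/).

/ð/, /ʂ/, /ħ/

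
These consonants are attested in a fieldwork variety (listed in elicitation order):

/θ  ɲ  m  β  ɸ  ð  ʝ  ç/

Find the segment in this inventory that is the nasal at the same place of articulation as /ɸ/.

/m/

/ɸ/ is a voiceless bilabial fricative.
The nasal at the same place is a bilabial nasal — in this inventory, /m/.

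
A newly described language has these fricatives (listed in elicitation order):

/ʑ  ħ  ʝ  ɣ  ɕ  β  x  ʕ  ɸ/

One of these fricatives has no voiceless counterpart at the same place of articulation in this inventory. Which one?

/ʝ/

Bilabial: /ɸ/ ~ /β/
Alveolo-palatal: /ɕ/ ~ /ʑ/
Velar: /x/ ~ /ɣ/
Pharyngeal: /ħ/ ~ /ʕ/
Palatal: only /ʝ/ (voiced); no voiceless partner.
So /ʝ/ is the unpaired segment.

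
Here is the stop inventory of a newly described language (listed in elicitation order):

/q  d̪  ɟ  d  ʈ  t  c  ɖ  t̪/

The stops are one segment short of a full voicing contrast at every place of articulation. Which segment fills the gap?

dental: voiceless /t̪/, voiced /d̪/.
alveolar: voiceless /t/, voiced /d/.
retroflex: voiceless /ʈ/, voiced /ɖ/.
palatal: voiceless /c/, voiced /ɟ/.
uvular: voiceless /q/, voiced —.
The uvular row has no voiced member, so the gap is the voiced uvular stop /ɢ/.

/ɢ/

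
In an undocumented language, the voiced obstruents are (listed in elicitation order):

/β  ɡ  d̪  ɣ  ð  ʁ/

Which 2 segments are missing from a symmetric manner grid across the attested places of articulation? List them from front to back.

/b/, /ɢ/

Stop: /d̪/ (dental), /ɡ/ (velar).
Fricative: /β/ (bilabial), /ð/ (dental), /ɣ/ (velar), /ʁ/ (uvular).
Gaps, from front to back: bilabial lacks stop (/b/); uvular lacks stop (/ɢ/).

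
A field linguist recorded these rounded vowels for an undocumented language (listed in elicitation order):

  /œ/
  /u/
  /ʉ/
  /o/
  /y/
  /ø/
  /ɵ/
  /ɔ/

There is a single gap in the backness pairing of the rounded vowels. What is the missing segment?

height            front     central   back    
high              y         ʉ         u       
high-mid          ø         ɵ         o       
low-mid           œ         —         ɔ       
The low-mid row has no central member, so the gap is the low-mid central rounded vowel /ɞ/.

/ɞ/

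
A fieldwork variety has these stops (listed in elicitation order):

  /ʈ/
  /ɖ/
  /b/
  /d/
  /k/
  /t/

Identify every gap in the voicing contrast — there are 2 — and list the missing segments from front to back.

Voiceless: /t/ (alveolar), /ʈ/ (retroflex), /k/ (velar).
Voiced: /b/ (bilabial), /d/ (alveolar), /ɖ/ (retroflex).
Gaps, from front to back: bilabial lacks voiceless (/p/); velar lacks voiced (/ɡ/).

/p/, /ɡ/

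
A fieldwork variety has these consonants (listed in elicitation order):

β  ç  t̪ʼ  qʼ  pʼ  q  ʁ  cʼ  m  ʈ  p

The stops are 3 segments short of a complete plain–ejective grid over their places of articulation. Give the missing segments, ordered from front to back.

/t̪/, /ʈʼ/, /c/

bilabial: plain /p/, ejective /pʼ/.
dental: plain —, ejective /t̪ʼ/.
retroflex: plain /ʈ/, ejective —.
palatal: plain —, ejective /cʼ/.
uvular: plain /q/, ejective /qʼ/.
Gaps, from front to back: dental lacks plain (/t̪/); retroflex lacks ejective (/ʈʼ/); palatal lacks plain (/c/).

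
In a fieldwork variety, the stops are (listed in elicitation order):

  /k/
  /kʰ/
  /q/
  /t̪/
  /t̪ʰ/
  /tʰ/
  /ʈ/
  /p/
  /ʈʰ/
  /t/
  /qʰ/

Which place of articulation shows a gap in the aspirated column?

bilabial

place of articulation  plain     aspirated
bilabial          p         —       
dental            t̪        t̪ʰ     
alveolar          t         tʰ      
retroflex         ʈ         ʈʰ      
velar             k         kʰ      
uvular            q         qʰ      
Every place of articulation has an aspirated member except bilabial, where /pʰ/ would be expected.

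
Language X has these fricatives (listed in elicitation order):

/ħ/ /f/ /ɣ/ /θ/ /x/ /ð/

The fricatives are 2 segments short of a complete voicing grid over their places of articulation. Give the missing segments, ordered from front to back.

labiodental: voiceless /f/, voiced —.
dental: voiceless /θ/, voiced /ð/.
velar: voiceless /x/, voiced /ɣ/.
pharyngeal: voiceless /ħ/, voiced —.
Gaps, from front to back: labiodental lacks voiced (/v/); pharyngeal lacks voiced (/ʕ/).

/v/, /ʕ/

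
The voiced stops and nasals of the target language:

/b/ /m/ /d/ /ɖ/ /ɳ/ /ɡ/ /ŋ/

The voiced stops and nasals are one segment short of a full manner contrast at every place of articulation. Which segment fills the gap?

/n/

place of articulation  oral stop  nasal   
bilabial          b         m       
alveolar          d         —       
retroflex         ɖ         ɳ       
velar             ɡ         ŋ       
The alveolar row has no nasal member, so the gap is the alveolar nasal /n/.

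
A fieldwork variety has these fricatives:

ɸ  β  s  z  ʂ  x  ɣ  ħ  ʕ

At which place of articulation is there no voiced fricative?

retroflex

place of articulation  voiceless  voiced  
bilabial          ɸ         β       
alveolar          s         z       
retroflex         ʂ         —       
velar             x         ɣ       
pharyngeal        ħ         ʕ       
Every place of articulation has a voiced member except retroflex, where /ʐ/ would be expected.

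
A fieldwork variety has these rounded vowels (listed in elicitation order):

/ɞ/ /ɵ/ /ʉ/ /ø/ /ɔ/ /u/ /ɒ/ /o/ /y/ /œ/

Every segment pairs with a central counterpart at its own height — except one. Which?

/ɒ/

High: /y/ ~ /ʉ/ ~ /u/
High-mid: /ø/ ~ /ɵ/ ~ /o/
Low-mid: /œ/ ~ /ɞ/ ~ /ɔ/
Low: only /ɒ/ (back); no central partner.
So /ɒ/ is the unpaired segment.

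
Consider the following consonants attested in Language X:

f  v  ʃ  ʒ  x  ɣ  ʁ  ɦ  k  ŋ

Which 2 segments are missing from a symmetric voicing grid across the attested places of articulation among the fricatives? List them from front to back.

labiodental: voiceless /f/, voiced /v/.
postalveolar: voiceless /ʃ/, voiced /ʒ/.
velar: voiceless /x/, voiced /ɣ/.
uvular: voiceless —, voiced /ʁ/.
glottal: voiceless —, voiced /ɦ/.
Gaps, from front to back: uvular lacks voiceless (/χ/); glottal lacks voiceless (/h/).

/χ/, /h/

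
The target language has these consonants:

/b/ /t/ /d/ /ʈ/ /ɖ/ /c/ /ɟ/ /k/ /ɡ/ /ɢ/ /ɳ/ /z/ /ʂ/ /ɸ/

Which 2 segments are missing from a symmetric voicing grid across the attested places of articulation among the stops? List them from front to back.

/p/, /q/

place of articulation  voiceless  voiced  
bilabial          —         b       
alveolar          t         d       
retroflex         ʈ         ɖ       
palatal           c         ɟ       
velar             k         ɡ       
uvular            —         ɢ       
Gaps, from front to back: bilabial lacks voiceless (/p/); uvular lacks voiceless (/q/).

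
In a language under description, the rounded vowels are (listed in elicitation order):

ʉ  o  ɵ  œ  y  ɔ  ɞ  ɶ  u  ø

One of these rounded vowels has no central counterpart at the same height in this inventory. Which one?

High: /y/ ~ /ʉ/ ~ /u/
High-mid: /ø/ ~ /ɵ/ ~ /o/
Low-mid: /œ/ ~ /ɞ/ ~ /ɔ/
Low: only /ɶ/ (front); no central partner.
So /ɶ/ is the unpaired segment.

/ɶ/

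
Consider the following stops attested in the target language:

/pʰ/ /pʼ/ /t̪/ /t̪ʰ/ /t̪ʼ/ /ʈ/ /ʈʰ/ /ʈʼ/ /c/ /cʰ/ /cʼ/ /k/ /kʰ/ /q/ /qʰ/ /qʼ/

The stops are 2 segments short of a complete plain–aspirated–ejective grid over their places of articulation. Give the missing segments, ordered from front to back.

bilabial: plain —, aspirated /pʰ/, ejective /pʼ/.
dental: plain /t̪/, aspirated /t̪ʰ/, ejective /t̪ʼ/.
retroflex: plain /ʈ/, aspirated /ʈʰ/, ejective /ʈʼ/.
palatal: plain /c/, aspirated /cʰ/, ejective /cʼ/.
velar: plain /k/, aspirated /kʰ/, ejective —.
uvular: plain /q/, aspirated /qʰ/, ejective /qʼ/.
Gaps, from front to back: bilabial lacks plain (/p/); velar lacks ejective (/kʼ/).

/p/, /kʼ/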